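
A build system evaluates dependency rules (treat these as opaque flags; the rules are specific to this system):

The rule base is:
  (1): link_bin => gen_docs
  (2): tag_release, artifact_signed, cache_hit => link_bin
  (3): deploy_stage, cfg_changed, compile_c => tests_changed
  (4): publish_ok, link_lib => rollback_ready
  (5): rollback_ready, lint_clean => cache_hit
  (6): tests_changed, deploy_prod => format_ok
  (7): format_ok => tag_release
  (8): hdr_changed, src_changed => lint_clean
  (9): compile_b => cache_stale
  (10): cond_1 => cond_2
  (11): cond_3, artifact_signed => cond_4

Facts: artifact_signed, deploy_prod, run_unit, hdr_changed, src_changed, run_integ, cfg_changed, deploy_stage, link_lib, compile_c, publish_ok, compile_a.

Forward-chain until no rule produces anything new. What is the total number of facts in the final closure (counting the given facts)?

20

Round 1: (3) [deploy_stage, cfg_changed, compile_c => tests_changed]; (4) [publish_ok, link_lib => rollback_ready]; (8) [hdr_changed, src_changed => lint_clean]. Adds tests_changed, rollback_ready, lint_clean.
Round 2: (5) [rollback_ready, lint_clean => cache_hit]; (6) [tests_changed, deploy_prod => format_ok]. Adds cache_hit, format_ok.
Round 3: (7) [format_ok => tag_release]. Adds tag_release.
Round 4: (2) [tag_release, artifact_signed, cache_hit => link_bin]. Adds link_bin.
Round 5: (1) [link_bin => gen_docs]. Adds gen_docs.
Closure: {artifact_signed, cache_hit, cfg_changed, compile_a, compile_c, deploy_prod, deploy_stage, format_ok, gen_docs, hdr_changed, link_bin, link_lib, lint_clean, publish_ok, rollback_ready, run_integ, run_unit, src_changed, tag_release, tests_changed} — 20 facts.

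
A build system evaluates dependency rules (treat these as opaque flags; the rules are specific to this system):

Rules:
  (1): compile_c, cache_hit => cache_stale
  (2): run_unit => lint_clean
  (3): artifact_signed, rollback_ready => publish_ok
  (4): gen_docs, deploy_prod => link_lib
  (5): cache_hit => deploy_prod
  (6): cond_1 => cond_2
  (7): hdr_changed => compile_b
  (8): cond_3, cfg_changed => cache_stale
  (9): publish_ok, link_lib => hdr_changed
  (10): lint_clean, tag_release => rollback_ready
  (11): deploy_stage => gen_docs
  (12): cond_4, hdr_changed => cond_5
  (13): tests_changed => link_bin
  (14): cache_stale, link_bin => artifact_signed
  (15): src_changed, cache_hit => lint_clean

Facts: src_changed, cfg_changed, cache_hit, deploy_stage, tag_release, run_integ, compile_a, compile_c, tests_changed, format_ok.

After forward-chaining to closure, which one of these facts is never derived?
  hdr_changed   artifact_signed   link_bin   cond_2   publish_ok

[1] (1) [compile_c, cache_hit => cache_stale]; (5) [cache_hit => deploy_prod]; (11) [deploy_stage => gen_docs]; (13) [tests_changed => link_bin]; (15) [src_changed, cache_hit => lint_clean]. ⇒ new: cache_stale, deploy_prod, gen_docs, link_bin, lint_clean.
[2] (4) [gen_docs, deploy_prod => link_lib]; (10) [lint_clean, tag_release => rollback_ready]; (14) [cache_stale, link_bin => artifact_signed]. ⇒ new: link_lib, rollback_ready, artifact_signed.
[3] (3) [artifact_signed, rollback_ready => publish_ok]. ⇒ new: publish_ok.
[4] (9) [publish_ok, link_lib => hdr_changed]. ⇒ new: hdr_changed.
[5] (7) [hdr_changed => compile_b]. ⇒ new: compile_b.
Derived: artifact_signed (round 2), link_bin (round 1), hdr_changed (round 4), publish_ok (round 3). cond_2 never appears in any round.

cond_2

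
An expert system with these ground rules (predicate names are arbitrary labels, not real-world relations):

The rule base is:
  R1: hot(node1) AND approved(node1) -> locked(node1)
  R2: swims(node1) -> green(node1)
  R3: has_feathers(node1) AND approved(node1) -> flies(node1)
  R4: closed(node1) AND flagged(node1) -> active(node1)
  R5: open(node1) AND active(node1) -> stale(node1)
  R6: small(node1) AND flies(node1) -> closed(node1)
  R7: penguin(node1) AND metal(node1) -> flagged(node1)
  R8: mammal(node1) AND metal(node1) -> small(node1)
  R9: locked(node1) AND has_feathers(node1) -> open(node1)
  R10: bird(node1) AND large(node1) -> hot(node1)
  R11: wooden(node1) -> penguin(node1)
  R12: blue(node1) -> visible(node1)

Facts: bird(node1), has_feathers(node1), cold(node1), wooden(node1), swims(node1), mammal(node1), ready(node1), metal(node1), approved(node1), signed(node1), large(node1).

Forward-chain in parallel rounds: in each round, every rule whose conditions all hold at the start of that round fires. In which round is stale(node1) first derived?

Round 1: R2 [swims(node1) -> green(node1)]; R3 [has_feathers(node1) AND approved(node1) -> flies(node1)]; R8 [mammal(node1) AND metal(node1) -> small(node1)]; R10 [bird(node1) AND large(node1) -> hot(node1)]; R11 [wooden(node1) -> penguin(node1)]. Adds green(node1), flies(node1), small(node1), hot(node1), penguin(node1).
Round 2: R1 [hot(node1) AND approved(node1) -> locked(node1)]; R6 [small(node1) AND flies(node1) -> closed(node1)]; R7 [penguin(node1) AND metal(node1) -> flagged(node1)]. Adds locked(node1), closed(node1), flagged(node1).
Round 3: R4 [closed(node1) AND flagged(node1) -> active(node1)]; R9 [locked(node1) AND has_feathers(node1) -> open(node1)]. Adds active(node1), open(node1).
Round 4: R5 [open(node1) AND active(node1) -> stale(node1)]. Adds stale(node1).
stale(node1) first appears in round 4.

4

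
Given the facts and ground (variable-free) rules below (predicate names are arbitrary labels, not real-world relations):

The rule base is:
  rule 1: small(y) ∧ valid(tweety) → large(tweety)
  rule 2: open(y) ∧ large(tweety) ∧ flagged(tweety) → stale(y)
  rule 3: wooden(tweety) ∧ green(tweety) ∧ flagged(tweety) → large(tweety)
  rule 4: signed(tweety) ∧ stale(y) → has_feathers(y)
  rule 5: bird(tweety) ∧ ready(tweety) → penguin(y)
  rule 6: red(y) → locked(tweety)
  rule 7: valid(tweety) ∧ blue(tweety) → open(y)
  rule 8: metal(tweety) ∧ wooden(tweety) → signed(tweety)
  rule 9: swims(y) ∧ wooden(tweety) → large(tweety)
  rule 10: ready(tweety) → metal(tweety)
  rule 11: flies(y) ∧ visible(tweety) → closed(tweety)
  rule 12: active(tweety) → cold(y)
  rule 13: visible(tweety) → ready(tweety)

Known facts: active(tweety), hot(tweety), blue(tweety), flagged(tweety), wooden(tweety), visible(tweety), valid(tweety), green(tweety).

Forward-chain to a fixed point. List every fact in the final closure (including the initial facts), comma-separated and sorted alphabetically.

active(tweety), blue(tweety), cold(y), flagged(tweety), green(tweety), has_feathers(y), hot(tweety), large(tweety), metal(tweety), open(y), ready(tweety), signed(tweety), stale(y), valid(tweety), visible(tweety), wooden(tweety)

[1] rule 3 [wooden(tweety) ∧ green(tweety) ∧ flagged(tweety) → large(tweety)]; rule 7 [valid(tweety) ∧ blue(tweety) → open(y)]; rule 12 [active(tweety) → cold(y)]; rule 13 [visible(tweety) → ready(tweety)]. ⇒ new: large(tweety), open(y), cold(y), ready(tweety).
[2] rule 2 [open(y) ∧ large(tweety) ∧ flagged(tweety) → stale(y)]; rule 10 [ready(tweety) → metal(tweety)]. ⇒ new: stale(y), metal(tweety).
[3] rule 8 [metal(tweety) ∧ wooden(tweety) → signed(tweety)]. ⇒ new: signed(tweety).
[4] rule 4 [signed(tweety) ∧ stale(y) → has_feathers(y)]. ⇒ new: has_feathers(y).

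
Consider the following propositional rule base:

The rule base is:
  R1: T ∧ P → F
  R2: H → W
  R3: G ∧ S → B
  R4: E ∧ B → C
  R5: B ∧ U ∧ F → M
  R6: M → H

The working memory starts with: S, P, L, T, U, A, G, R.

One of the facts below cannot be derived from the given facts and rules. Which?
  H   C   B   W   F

C

Round 1 — R1, R3, derive F, B.
Round 2 — R5, derive M.
Round 3 — R6, derive H.
Round 4 — R2, derive W.
Derived: W (round 4), B (round 1), H (round 3), F (round 1). C never appears in any round.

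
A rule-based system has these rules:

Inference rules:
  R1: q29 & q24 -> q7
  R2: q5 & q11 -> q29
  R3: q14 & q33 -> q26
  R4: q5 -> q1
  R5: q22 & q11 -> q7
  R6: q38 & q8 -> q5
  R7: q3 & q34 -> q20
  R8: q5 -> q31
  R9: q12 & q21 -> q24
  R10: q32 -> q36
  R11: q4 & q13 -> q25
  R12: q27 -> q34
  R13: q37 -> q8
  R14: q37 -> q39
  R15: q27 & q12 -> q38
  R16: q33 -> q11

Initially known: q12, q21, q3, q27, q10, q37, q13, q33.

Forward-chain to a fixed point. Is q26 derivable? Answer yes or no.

no

Round 1: R9 [q12 & q21 -> q24]; R12 [q27 -> q34]; R13 [q37 -> q8]; R14 [q37 -> q39]; R15 [q27 & q12 -> q38]; R16 [q33 -> q11]. Adds q24, q34, q8, q39, q38, q11.
Round 2: R6 [q38 & q8 -> q5]; R7 [q3 & q34 -> q20]. Adds q5, q20.
Round 3: R2 [q5 & q11 -> q29]; R4 [q5 -> q1]; R8 [q5 -> q31]. Adds q29, q1, q31.
Round 4: R1 [q29 & q24 -> q7]. Adds q7.
Fixed point reached. q26 is concluded only by R3; R3 needs q14 (never derived).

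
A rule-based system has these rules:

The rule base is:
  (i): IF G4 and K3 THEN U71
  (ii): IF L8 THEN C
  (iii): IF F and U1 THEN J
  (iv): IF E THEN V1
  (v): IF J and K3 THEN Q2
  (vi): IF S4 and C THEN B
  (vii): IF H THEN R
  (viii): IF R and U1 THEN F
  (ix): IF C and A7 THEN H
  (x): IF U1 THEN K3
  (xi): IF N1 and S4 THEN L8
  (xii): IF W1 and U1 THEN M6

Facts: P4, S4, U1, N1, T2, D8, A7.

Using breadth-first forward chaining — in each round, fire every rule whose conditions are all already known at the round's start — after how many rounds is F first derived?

5

[1] (x) [IF U1 THEN K3]; (xi) [IF N1 and S4 THEN L8]. ⇒ new: K3, L8.
[2] (ii) [IF L8 THEN C]. ⇒ new: C.
[3] (vi) [IF S4 and C THEN B]; (ix) [IF C and A7 THEN H]. ⇒ new: B, H.
[4] (vii) [IF H THEN R]. ⇒ new: R.
[5] (viii) [IF R and U1 THEN F]. ⇒ new: F.
F first appears in round 5.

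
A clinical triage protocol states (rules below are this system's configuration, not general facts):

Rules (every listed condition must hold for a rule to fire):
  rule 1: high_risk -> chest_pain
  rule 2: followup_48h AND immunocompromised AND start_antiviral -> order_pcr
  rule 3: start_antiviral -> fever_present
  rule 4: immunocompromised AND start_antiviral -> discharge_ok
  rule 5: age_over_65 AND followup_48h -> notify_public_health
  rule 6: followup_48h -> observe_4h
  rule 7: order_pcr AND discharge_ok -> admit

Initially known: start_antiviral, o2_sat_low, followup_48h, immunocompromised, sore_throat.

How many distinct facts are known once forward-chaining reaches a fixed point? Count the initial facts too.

[1] rule 2 [followup_48h AND immunocompromised AND start_antiviral -> order_pcr]; rule 3 [start_antiviral -> fever_present]; rule 4 [immunocompromised AND start_antiviral -> discharge_ok]; rule 6 [followup_48h -> observe_4h]. ⇒ new: order_pcr, fever_present, discharge_ok, observe_4h.
[2] rule 7 [order_pcr AND discharge_ok -> admit]. ⇒ new: admit.
Closure: {admit, discharge_ok, fever_present, followup_48h, immunocompromised, o2_sat_low, observe_4h, order_pcr, sore_throat, start_antiviral} — 10 facts.

10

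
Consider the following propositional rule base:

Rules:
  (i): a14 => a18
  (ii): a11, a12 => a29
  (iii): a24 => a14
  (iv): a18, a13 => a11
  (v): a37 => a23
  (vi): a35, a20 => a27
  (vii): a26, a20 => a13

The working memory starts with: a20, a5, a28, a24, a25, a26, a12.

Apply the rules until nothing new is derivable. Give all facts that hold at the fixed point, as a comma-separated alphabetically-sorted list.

[1] (iii) [a24 => a14]; (vii) [a26, a20 => a13]. ⇒ new: a14, a13.
[2] (i) [a14 => a18]. ⇒ new: a18.
[3] (iv) [a18, a13 => a11]. ⇒ new: a11.
[4] (ii) [a11, a12 => a29]. ⇒ new: a29.

a11, a12, a13, a14, a18, a20, a24, a25, a26, a28, a29, a5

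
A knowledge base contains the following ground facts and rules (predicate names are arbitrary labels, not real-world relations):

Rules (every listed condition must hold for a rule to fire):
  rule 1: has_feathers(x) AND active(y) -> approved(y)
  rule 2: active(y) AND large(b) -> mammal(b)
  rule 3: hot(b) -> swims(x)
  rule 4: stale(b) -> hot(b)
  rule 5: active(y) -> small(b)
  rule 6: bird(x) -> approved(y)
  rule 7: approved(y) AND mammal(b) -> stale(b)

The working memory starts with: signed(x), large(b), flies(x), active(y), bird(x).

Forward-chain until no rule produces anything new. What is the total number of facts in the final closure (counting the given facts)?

Round 1: rule 2 [active(y) AND large(b) -> mammal(b)]; rule 5 [active(y) -> small(b)]; rule 6 [bird(x) -> approved(y)]. New: mammal(b), small(b), approved(y).
Round 2: rule 7 [approved(y) AND mammal(b) -> stale(b)]. New: stale(b).
Round 3: rule 4 [stale(b) -> hot(b)]. New: hot(b).
Round 4: rule 3 [hot(b) -> swims(x)]. New: swims(x).
Closure: {active(y), approved(y), bird(x), flies(x), hot(b), large(b), mammal(b), signed(x), small(b), stale(b), swims(x)} — 11 facts.

11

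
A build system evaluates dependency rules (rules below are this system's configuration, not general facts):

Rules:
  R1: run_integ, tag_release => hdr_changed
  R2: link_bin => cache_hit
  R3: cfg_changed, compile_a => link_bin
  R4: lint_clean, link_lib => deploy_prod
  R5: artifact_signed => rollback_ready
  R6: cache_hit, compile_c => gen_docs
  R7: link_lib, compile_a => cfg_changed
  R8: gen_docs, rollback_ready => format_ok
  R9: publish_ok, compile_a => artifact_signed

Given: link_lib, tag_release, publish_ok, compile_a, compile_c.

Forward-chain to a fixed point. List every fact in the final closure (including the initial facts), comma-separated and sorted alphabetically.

artifact_signed, cache_hit, cfg_changed, compile_a, compile_c, format_ok, gen_docs, link_bin, link_lib, publish_ok, rollback_ready, tag_release

Round 1 fires R7, R9, giving cfg_changed, artifact_signed.
Round 2 fires R3, R5, giving link_bin, rollback_ready.
Round 3 fires R2, giving cache_hit.
Round 4 fires R6, giving gen_docs.
Round 5 fires R8, giving format_ok.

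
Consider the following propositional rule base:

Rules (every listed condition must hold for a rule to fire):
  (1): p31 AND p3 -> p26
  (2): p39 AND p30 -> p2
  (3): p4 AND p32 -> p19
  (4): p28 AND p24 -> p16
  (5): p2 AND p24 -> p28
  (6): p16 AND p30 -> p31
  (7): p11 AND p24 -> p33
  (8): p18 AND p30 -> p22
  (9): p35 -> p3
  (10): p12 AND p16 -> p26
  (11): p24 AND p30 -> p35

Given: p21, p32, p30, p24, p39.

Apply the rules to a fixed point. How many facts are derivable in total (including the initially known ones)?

12

Round 1: (2) [p39 AND p30 -> p2]; (11) [p24 AND p30 -> p35]. Adds p2, p35.
Round 2: (5) [p2 AND p24 -> p28]; (9) [p35 -> p3]. Adds p28, p3.
Round 3: (4) [p28 AND p24 -> p16]. Adds p16.
Round 4: (6) [p16 AND p30 -> p31]. Adds p31.
Round 5: (1) [p31 AND p3 -> p26]. Adds p26.
Closure: {p16, p2, p21, p24, p26, p28, p3, p30, p31, p32, p35, p39} — 12 facts.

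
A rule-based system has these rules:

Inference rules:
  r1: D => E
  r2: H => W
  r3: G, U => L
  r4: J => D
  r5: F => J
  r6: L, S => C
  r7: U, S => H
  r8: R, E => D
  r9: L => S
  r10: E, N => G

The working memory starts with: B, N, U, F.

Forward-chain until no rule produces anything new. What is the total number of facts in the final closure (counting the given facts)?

Round 1: r5 [F => J]. Adds J.
Round 2: r4 [J => D]. Adds D.
Round 3: r1 [D => E]. Adds E.
Round 4: r10 [E, N => G]. Adds G.
Round 5: r3 [G, U => L]. Adds L.
Round 6: r9 [L => S]. Adds S.
Round 7: r6 [L, S => C]; r7 [U, S => H]. Adds C, H.
Round 8: r2 [H => W]. Adds W.
Closure: {B, C, D, E, F, G, H, J, L, N, S, U, W} — 13 facts.

13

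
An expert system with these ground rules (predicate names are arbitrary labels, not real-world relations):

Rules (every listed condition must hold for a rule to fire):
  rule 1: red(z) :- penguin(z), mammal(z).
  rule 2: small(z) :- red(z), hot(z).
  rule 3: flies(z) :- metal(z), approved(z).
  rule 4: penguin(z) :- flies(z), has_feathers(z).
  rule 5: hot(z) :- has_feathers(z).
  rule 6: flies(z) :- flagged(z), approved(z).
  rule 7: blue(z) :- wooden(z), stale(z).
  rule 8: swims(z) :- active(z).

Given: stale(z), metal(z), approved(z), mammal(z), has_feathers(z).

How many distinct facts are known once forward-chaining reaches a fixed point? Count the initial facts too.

Round 1 — rule 3, rule 5, derive flies(z), hot(z).
Round 2 — rule 4, derive penguin(z).
Round 3 — rule 1, derive red(z).
Round 4 — rule 2, derive small(z).
Closure: {approved(z), flies(z), has_feathers(z), hot(z), mammal(z), metal(z), penguin(z), red(z), small(z), stale(z)} — 10 facts.

10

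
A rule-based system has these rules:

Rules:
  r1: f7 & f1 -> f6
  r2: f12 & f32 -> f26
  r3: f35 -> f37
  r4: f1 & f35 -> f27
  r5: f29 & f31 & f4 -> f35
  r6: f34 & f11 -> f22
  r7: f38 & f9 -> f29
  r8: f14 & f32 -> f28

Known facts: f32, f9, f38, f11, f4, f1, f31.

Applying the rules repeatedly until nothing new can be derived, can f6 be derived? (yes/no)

Round 1 — r7, derive f29.
Round 2 — r5, derive f35.
Round 3 — r3, r4, derive f37, f27.
Fixed point reached. f6 is concluded only by r1; r1 needs f7 (never derived).

no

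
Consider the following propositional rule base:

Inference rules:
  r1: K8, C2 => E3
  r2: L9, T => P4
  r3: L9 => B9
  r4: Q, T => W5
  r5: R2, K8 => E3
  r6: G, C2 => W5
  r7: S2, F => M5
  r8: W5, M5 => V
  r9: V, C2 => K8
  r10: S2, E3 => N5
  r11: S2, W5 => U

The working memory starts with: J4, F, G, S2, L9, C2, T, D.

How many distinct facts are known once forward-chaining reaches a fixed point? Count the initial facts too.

Round 1 — r2, r3, r6, r7, derive P4, B9, W5, M5.
Round 2 — r8, r11, derive V, U.
Round 3 — r9, derive K8.
Round 4 — r1, derive E3.
Round 5 — r10, derive N5.
Closure: {B9, C2, D, E3, F, G, J4, K8, L9, M5, N5, P4, S2, T, U, V, W5} — 17 facts.

17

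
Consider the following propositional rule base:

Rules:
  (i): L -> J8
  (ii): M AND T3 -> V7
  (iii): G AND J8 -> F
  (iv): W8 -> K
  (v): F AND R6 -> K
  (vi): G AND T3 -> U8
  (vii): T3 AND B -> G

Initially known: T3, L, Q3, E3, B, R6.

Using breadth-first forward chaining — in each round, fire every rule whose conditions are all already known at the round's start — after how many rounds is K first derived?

Round 1: (i) [L -> J8]; (vii) [T3 AND B -> G]. Adds J8, G.
Round 2: (iii) [G AND J8 -> F]; (vi) [G AND T3 -> U8]. Adds F, U8.
Round 3: (v) [F AND R6 -> K]. Adds K.
K first appears in round 3.

3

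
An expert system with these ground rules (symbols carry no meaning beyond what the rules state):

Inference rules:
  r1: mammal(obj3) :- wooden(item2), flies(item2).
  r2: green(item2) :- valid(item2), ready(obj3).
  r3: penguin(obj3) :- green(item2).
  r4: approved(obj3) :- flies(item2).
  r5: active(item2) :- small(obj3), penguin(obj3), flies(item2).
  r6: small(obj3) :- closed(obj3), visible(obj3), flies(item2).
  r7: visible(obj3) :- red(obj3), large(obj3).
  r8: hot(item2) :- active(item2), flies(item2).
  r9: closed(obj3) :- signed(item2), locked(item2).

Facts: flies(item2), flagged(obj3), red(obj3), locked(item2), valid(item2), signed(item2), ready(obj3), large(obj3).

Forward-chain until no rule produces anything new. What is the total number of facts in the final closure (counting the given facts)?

16

Round 1: r2 [green(item2) :- valid(item2), ready(obj3).]; r4 [approved(obj3) :- flies(item2).]; r7 [visible(obj3) :- red(obj3), large(obj3).]; r9 [closed(obj3) :- signed(item2), locked(item2).]. Adds green(item2), approved(obj3), visible(obj3), closed(obj3).
Round 2: r3 [penguin(obj3) :- green(item2).]; r6 [small(obj3) :- closed(obj3), visible(obj3), flies(item2).]. Adds penguin(obj3), small(obj3).
Round 3: r5 [active(item2) :- small(obj3), penguin(obj3), flies(item2).]. Adds active(item2).
Round 4: r8 [hot(item2) :- active(item2), flies(item2).]. Adds hot(item2).
Closure: {active(item2), approved(obj3), closed(obj3), flagged(obj3), flies(item2), green(item2), hot(item2), large(obj3), locked(item2), penguin(obj3), ready(obj3), red(obj3), signed(item2), small(obj3), valid(item2), visible(obj3)} — 16 facts.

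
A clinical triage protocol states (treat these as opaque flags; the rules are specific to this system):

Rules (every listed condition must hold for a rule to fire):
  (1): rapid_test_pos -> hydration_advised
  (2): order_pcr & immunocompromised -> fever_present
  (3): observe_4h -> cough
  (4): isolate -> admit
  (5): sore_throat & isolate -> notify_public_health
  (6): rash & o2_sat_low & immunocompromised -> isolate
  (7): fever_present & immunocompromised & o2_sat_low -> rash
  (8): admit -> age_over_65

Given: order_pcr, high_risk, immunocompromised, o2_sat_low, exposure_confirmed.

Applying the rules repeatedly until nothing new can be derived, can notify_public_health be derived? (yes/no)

[1] (2) [order_pcr & immunocompromised -> fever_present]. ⇒ new: fever_present.
[2] (7) [fever_present & immunocompromised & o2_sat_low -> rash]. ⇒ new: rash.
[3] (6) [rash & o2_sat_low & immunocompromised -> isolate]. ⇒ new: isolate.
[4] (4) [isolate -> admit]. ⇒ new: admit.
[5] (8) [admit -> age_over_65]. ⇒ new: age_over_65.
Fixed point reached. notify_public_health is concluded only by (5); (5) needs sore_throat (never derived).

no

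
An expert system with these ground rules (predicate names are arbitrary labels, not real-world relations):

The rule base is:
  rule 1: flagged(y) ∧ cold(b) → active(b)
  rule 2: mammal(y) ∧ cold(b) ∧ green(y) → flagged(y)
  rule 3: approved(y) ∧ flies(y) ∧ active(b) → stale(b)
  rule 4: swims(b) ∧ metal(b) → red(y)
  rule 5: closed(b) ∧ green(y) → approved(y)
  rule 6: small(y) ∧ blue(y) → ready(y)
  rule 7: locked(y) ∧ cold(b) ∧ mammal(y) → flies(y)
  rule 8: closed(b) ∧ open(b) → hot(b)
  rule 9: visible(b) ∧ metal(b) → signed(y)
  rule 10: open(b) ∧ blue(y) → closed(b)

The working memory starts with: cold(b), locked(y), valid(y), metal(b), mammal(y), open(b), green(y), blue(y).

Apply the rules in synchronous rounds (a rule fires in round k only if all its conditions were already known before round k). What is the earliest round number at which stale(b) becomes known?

3

Round 1: rule 2 [mammal(y) ∧ cold(b) ∧ green(y) → flagged(y)]; rule 7 [locked(y) ∧ cold(b) ∧ mammal(y) → flies(y)]; rule 10 [open(b) ∧ blue(y) → closed(b)]. Adds flagged(y), flies(y), closed(b).
Round 2: rule 1 [flagged(y) ∧ cold(b) → active(b)]; rule 5 [closed(b) ∧ green(y) → approved(y)]; rule 8 [closed(b) ∧ open(b) → hot(b)]. Adds active(b), approved(y), hot(b).
Round 3: rule 3 [approved(y) ∧ flies(y) ∧ active(b) → stale(b)]. Adds stale(b).
stale(b) first appears in round 3.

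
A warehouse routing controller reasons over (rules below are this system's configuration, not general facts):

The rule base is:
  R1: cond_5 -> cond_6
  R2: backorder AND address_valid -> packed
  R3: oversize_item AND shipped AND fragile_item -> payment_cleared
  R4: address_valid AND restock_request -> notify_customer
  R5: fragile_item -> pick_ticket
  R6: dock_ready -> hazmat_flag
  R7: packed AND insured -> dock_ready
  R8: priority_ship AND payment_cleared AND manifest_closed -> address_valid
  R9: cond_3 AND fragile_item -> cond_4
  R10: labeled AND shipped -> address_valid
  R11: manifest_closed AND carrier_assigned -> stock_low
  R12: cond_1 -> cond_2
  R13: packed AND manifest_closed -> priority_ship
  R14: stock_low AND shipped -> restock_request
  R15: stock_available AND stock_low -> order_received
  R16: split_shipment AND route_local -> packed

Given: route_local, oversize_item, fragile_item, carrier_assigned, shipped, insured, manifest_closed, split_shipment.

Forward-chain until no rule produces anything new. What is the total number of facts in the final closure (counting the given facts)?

18

Round 1 fires R3, R5, R11, R16, giving payment_cleared, pick_ticket, stock_low, packed.
Round 2 fires R7, R13, R14, giving dock_ready, priority_ship, restock_request.
Round 3 fires R6, R8, giving hazmat_flag, address_valid.
Round 4 fires R4, giving notify_customer.
Closure: {address_valid, carrier_assigned, dock_ready, fragile_item, hazmat_flag, insured, manifest_closed, notify_customer, oversize_item, packed, payment_cleared, pick_ticket, priority_ship, restock_request, route_local, shipped, split_shipment, stock_low} — 18 facts.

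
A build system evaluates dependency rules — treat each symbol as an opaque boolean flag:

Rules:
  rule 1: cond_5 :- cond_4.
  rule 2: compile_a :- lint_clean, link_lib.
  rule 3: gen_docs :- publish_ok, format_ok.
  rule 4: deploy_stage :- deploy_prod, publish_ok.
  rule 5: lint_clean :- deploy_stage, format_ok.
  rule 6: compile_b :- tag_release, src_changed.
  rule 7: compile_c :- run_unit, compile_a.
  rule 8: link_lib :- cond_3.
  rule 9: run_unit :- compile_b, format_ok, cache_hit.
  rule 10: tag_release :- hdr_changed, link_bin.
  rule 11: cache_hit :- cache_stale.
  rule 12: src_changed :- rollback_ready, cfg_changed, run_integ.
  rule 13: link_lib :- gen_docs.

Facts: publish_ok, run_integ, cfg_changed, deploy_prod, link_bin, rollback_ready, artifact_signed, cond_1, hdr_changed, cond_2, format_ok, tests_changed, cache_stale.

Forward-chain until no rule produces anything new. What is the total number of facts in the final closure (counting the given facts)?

Round 1 — rule 3, rule 4, rule 10, rule 11, rule 12, derive gen_docs, deploy_stage, tag_release, cache_hit, src_changed.
Round 2 — rule 5, rule 6, rule 13, derive lint_clean, compile_b, link_lib.
Round 3 — rule 2, rule 9, derive compile_a, run_unit.
Round 4 — rule 7, derive compile_c.
Closure: {artifact_signed, cache_hit, cache_stale, cfg_changed, compile_a, compile_b, compile_c, cond_1, cond_2, deploy_prod, deploy_stage, format_ok, gen_docs, hdr_changed, link_bin, link_lib, lint_clean, publish_ok, rollback_ready, run_integ, run_unit, src_changed, tag_release, tests_changed} — 24 facts.

24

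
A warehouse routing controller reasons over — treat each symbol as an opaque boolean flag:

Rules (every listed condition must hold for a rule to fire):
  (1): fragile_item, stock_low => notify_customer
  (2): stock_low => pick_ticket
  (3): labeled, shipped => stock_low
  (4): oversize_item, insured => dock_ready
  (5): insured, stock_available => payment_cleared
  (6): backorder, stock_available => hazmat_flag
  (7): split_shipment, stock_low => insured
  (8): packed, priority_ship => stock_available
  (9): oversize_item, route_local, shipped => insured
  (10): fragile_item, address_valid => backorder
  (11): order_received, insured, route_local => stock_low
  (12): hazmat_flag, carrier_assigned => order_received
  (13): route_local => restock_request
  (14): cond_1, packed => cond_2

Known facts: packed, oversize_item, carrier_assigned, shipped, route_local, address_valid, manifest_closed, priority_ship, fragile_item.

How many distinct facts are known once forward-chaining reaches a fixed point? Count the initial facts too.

Round 1: (8) [packed, priority_ship => stock_available]; (9) [oversize_item, route_local, shipped => insured]; (10) [fragile_item, address_valid => backorder]; (13) [route_local => restock_request]. New: stock_available, insured, backorder, restock_request.
Round 2: (4) [oversize_item, insured => dock_ready]; (5) [insured, stock_available => payment_cleared]; (6) [backorder, stock_available => hazmat_flag]. New: dock_ready, payment_cleared, hazmat_flag.
Round 3: (12) [hazmat_flag, carrier_assigned => order_received]. New: order_received.
Round 4: (11) [order_received, insured, route_local => stock_low]. New: stock_low.
Round 5: (1) [fragile_item, stock_low => notify_customer]; (2) [stock_low => pick_ticket]. New: notify_customer, pick_ticket.
Closure: {address_valid, backorder, carrier_assigned, dock_ready, fragile_item, hazmat_flag, insured, manifest_closed, notify_customer, order_received, oversize_item, packed, payment_cleared, pick_ticket, priority_ship, restock_request, route_local, shipped, stock_available, stock_low} — 20 facts.

20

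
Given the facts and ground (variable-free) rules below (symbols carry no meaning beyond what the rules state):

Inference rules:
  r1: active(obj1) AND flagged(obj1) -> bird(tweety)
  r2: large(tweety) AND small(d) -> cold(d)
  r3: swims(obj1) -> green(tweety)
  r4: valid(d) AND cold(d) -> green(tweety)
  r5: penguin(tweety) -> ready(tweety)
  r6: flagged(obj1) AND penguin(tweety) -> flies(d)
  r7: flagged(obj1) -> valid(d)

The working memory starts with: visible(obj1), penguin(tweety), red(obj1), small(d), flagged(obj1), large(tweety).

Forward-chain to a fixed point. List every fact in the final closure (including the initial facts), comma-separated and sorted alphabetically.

Round 1: r2 [large(tweety) AND small(d) -> cold(d)]; r5 [penguin(tweety) -> ready(tweety)]; r6 [flagged(obj1) AND penguin(tweety) -> flies(d)]; r7 [flagged(obj1) -> valid(d)]. New: cold(d), ready(tweety), flies(d), valid(d).
Round 2: r4 [valid(d) AND cold(d) -> green(tweety)]. New: green(tweety).

cold(d), flagged(obj1), flies(d), green(tweety), large(tweety), penguin(tweety), ready(tweety), red(obj1), small(d), valid(d), visible(obj1)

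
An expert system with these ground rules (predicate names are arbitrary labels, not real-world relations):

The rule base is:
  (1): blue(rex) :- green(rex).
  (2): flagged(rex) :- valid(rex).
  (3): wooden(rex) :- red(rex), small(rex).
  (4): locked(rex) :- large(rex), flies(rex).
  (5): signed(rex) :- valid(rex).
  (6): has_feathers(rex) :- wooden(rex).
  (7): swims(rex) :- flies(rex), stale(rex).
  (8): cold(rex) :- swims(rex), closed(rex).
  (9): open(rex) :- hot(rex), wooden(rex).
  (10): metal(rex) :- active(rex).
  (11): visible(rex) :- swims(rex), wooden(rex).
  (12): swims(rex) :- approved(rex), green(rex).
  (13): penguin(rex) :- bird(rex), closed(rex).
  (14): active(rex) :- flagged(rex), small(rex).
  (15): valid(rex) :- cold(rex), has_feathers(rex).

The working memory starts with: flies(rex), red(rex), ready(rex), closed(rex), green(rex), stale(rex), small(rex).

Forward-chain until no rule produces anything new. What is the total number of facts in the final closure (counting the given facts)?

18

[1] (1) [blue(rex) :- green(rex).]; (3) [wooden(rex) :- red(rex), small(rex).]; (7) [swims(rex) :- flies(rex), stale(rex).]. ⇒ new: blue(rex), wooden(rex), swims(rex).
[2] (6) [has_feathers(rex) :- wooden(rex).]; (8) [cold(rex) :- swims(rex), closed(rex).]; (11) [visible(rex) :- swims(rex), wooden(rex).]. ⇒ new: has_feathers(rex), cold(rex), visible(rex).
[3] (15) [valid(rex) :- cold(rex), has_feathers(rex).]. ⇒ new: valid(rex).
[4] (2) [flagged(rex) :- valid(rex).]; (5) [signed(rex) :- valid(rex).]. ⇒ new: flagged(rex), signed(rex).
[5] (14) [active(rex) :- flagged(rex), small(rex).]. ⇒ new: active(rex).
[6] (10) [metal(rex) :- active(rex).]. ⇒ new: metal(rex).
Closure: {active(rex), blue(rex), closed(rex), cold(rex), flagged(rex), flies(rex), green(rex), has_feathers(rex), metal(rex), ready(rex), red(rex), signed(rex), small(rex), stale(rex), swims(rex), valid(rex), visible(rex), wooden(rex)} — 18 facts.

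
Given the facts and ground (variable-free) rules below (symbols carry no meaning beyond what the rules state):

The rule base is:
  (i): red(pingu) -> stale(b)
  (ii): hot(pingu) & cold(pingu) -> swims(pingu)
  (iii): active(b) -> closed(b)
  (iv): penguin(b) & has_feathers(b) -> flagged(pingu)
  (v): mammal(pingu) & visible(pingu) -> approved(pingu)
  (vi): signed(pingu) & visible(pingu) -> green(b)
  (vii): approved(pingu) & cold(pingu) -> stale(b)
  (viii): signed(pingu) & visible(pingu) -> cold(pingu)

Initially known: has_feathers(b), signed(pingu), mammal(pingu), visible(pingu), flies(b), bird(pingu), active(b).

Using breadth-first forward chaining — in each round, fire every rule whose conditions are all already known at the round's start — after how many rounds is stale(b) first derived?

[1] (iii) [active(b) -> closed(b)]; (v) [mammal(pingu) & visible(pingu) -> approved(pingu)]; (vi) [signed(pingu) & visible(pingu) -> green(b)]; (viii) [signed(pingu) & visible(pingu) -> cold(pingu)]. ⇒ new: closed(b), approved(pingu), green(b), cold(pingu).
[2] (vii) [approved(pingu) & cold(pingu) -> stale(b)]. ⇒ new: stale(b).
stale(b) first appears in round 2.

2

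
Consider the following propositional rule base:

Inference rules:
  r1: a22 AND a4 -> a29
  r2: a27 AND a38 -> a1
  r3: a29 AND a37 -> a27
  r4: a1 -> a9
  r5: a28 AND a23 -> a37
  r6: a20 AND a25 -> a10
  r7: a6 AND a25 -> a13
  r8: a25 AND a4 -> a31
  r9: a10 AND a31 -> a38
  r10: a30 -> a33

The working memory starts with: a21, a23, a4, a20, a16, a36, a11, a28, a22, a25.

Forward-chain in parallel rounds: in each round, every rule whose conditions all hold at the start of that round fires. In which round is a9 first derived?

4

Round 1: r1 [a22 AND a4 -> a29]; r5 [a28 AND a23 -> a37]; r6 [a20 AND a25 -> a10]; r8 [a25 AND a4 -> a31]. New: a29, a37, a10, a31.
Round 2: r3 [a29 AND a37 -> a27]; r9 [a10 AND a31 -> a38]. New: a27, a38.
Round 3: r2 [a27 AND a38 -> a1]. New: a1.
Round 4: r4 [a1 -> a9]. New: a9.
a9 first appears in round 4.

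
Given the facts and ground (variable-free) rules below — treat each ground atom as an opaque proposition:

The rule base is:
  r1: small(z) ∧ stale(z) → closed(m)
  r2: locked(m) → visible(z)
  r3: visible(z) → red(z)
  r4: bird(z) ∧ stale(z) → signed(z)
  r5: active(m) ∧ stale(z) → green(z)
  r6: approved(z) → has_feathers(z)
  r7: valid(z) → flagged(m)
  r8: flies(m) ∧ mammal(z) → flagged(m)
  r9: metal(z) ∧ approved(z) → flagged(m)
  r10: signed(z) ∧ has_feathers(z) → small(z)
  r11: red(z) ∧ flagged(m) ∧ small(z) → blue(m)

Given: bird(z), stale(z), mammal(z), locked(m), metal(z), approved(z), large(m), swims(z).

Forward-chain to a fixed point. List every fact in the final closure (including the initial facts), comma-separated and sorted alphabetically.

approved(z), bird(z), blue(m), closed(m), flagged(m), has_feathers(z), large(m), locked(m), mammal(z), metal(z), red(z), signed(z), small(z), stale(z), swims(z), visible(z)

Round 1 — r2, r4, r6, r9, derive visible(z), signed(z), has_feathers(z), flagged(m).
Round 2 — r3, r10, derive red(z), small(z).
Round 3 — r1, r11, derive closed(m), blue(m).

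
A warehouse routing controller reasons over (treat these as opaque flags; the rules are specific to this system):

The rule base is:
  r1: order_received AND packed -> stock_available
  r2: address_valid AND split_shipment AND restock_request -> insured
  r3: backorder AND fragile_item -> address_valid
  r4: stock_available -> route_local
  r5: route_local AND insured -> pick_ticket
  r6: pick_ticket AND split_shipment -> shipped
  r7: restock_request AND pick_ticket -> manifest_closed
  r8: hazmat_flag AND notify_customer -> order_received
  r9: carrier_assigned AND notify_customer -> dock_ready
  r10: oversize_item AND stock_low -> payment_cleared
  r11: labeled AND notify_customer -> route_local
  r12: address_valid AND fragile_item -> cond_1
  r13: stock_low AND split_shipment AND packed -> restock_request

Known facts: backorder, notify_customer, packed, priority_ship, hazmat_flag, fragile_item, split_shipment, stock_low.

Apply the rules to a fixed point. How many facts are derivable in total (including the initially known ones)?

18

Round 1: r3 [backorder AND fragile_item -> address_valid]; r8 [hazmat_flag AND notify_customer -> order_received]; r13 [stock_low AND split_shipment AND packed -> restock_request]. Adds address_valid, order_received, restock_request.
Round 2: r1 [order_received AND packed -> stock_available]; r2 [address_valid AND split_shipment AND restock_request -> insured]; r12 [address_valid AND fragile_item -> cond_1]. Adds stock_available, insured, cond_1.
Round 3: r4 [stock_available -> route_local]. Adds route_local.
Round 4: r5 [route_local AND insured -> pick_ticket]. Adds pick_ticket.
Round 5: r6 [pick_ticket AND split_shipment -> shipped]; r7 [restock_request AND pick_ticket -> manifest_closed]. Adds shipped, manifest_closed.
Closure: {address_valid, backorder, cond_1, fragile_item, hazmat_flag, insured, manifest_closed, notify_customer, order_received, packed, pick_ticket, priority_ship, restock_request, route_local, shipped, split_shipment, stock_available, stock_low} — 18 facts.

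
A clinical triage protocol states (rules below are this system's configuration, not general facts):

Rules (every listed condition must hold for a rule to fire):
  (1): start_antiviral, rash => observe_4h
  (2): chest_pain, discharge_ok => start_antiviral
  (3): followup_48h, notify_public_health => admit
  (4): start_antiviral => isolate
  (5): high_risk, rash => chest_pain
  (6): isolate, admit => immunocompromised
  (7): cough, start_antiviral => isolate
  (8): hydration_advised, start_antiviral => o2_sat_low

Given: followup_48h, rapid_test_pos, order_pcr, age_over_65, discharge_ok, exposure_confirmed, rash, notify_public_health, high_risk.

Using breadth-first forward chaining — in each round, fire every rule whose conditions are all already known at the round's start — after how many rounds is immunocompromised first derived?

Round 1: (3) [followup_48h, notify_public_health => admit]; (5) [high_risk, rash => chest_pain]. New: admit, chest_pain.
Round 2: (2) [chest_pain, discharge_ok => start_antiviral]. New: start_antiviral.
Round 3: (1) [start_antiviral, rash => observe_4h]; (4) [start_antiviral => isolate]. New: observe_4h, isolate.
Round 4: (6) [isolate, admit => immunocompromised]. New: immunocompromised.
immunocompromised first appears in round 4.

4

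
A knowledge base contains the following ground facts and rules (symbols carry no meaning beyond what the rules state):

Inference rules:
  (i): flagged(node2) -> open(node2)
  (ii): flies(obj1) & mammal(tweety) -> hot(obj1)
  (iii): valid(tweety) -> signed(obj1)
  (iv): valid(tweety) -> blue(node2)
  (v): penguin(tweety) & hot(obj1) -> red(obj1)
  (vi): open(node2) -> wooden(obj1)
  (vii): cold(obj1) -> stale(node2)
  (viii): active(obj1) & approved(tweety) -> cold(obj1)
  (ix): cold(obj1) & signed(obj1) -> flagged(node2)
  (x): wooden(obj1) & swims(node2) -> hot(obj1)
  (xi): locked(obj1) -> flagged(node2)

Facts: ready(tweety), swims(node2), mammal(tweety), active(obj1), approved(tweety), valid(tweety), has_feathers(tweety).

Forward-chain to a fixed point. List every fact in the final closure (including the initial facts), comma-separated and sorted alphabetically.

active(obj1), approved(tweety), blue(node2), cold(obj1), flagged(node2), has_feathers(tweety), hot(obj1), mammal(tweety), open(node2), ready(tweety), signed(obj1), stale(node2), swims(node2), valid(tweety), wooden(obj1)

[1] (iii) [valid(tweety) -> signed(obj1)]; (iv) [valid(tweety) -> blue(node2)]; (viii) [active(obj1) & approved(tweety) -> cold(obj1)]. ⇒ new: signed(obj1), blue(node2), cold(obj1).
[2] (vii) [cold(obj1) -> stale(node2)]; (ix) [cold(obj1) & signed(obj1) -> flagged(node2)]. ⇒ new: stale(node2), flagged(node2).
[3] (i) [flagged(node2) -> open(node2)]. ⇒ new: open(node2).
[4] (vi) [open(node2) -> wooden(obj1)]. ⇒ new: wooden(obj1).
[5] (x) [wooden(obj1) & swims(node2) -> hot(obj1)]. ⇒ new: hot(obj1).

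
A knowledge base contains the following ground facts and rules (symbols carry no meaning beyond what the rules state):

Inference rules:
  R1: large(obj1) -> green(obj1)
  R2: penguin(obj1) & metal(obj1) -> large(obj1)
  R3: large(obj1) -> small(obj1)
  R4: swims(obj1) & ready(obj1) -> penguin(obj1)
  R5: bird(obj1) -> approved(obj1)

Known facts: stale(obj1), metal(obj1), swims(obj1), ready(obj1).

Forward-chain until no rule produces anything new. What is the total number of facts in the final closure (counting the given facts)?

8

Round 1: R4 [swims(obj1) & ready(obj1) -> penguin(obj1)]. Adds penguin(obj1).
Round 2: R2 [penguin(obj1) & metal(obj1) -> large(obj1)]. Adds large(obj1).
Round 3: R1 [large(obj1) -> green(obj1)]; R3 [large(obj1) -> small(obj1)]. Adds green(obj1), small(obj1).
Closure: {green(obj1), large(obj1), metal(obj1), penguin(obj1), ready(obj1), small(obj1), stale(obj1), swims(obj1)} — 8 facts.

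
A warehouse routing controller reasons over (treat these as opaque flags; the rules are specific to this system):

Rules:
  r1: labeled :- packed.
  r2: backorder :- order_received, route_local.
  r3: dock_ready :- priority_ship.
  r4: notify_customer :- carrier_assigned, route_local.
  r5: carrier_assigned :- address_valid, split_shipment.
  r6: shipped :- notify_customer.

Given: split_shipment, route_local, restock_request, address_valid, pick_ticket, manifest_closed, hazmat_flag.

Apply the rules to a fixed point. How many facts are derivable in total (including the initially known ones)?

10

[1] r5 [carrier_assigned :- address_valid, split_shipment.]. ⇒ new: carrier_assigned.
[2] r4 [notify_customer :- carrier_assigned, route_local.]. ⇒ new: notify_customer.
[3] r6 [shipped :- notify_customer.]. ⇒ new: shipped.
Closure: {address_valid, carrier_assigned, hazmat_flag, manifest_closed, notify_customer, pick_ticket, restock_request, route_local, shipped, split_shipment} — 10 facts.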